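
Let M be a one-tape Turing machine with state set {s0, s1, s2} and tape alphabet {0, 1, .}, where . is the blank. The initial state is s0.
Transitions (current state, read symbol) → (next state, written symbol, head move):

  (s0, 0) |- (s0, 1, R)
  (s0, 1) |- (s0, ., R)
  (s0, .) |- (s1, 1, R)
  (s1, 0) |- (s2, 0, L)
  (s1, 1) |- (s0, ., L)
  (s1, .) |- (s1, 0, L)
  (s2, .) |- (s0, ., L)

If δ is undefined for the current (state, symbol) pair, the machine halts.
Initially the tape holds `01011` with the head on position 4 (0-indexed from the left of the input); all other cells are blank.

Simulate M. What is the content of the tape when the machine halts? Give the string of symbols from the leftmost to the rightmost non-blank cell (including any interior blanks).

state=s0 head=4 tape=0101[1]..   (s0,1)→(s0,.,R)
state=s0 head=5 tape=0101.[.].   (s0,.)→(s1,1,R)
state=s1 head=6 tape=0101.1[.]   (s1,.)→(s1,0,L)
state=s1 head=5 tape=0101.[1]0   (s1,1)→(s0,.,L)
state=s0 head=4 tape=0101[.].0   (s0,.)→(s1,1,R)
state=s1 head=5 tape=01011[.]0   (s1,.)→(s1,0,L)
state=s1 head=4 tape=0101[1]00   (s1,1)→(s0,.,L)
state=s0 head=3 tape=010[1].00   (s0,1)→(s0,.,R)
state=s0 head=4 tape=010.[.]00   (s0,.)→(s1,1,R)
state=s1 head=5 tape=010.1[0]0   (s1,0)→(s2,0,L)
state=s2 head=4 tape=010.[1]00
The non-blank tape span at halt is 010.100.

010.100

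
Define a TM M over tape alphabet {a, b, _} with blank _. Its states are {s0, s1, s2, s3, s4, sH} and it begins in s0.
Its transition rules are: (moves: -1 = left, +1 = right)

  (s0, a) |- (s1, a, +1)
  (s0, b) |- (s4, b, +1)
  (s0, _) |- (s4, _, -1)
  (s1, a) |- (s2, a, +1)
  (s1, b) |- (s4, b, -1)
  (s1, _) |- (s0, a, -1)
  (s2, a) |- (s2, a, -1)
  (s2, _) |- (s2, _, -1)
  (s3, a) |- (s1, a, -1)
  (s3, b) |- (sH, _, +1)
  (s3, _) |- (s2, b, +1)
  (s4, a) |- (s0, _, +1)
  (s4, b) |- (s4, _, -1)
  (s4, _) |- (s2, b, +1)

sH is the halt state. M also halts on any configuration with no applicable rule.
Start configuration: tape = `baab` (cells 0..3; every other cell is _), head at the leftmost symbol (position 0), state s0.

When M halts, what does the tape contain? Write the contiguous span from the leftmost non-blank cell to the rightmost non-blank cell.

state=s0 head=0 tape=[b]aab__   (s0,b)→(s4,b,+1)
state=s4 head=1 tape=b[a]ab__   (s4,a)→(s0,_,+1)
state=s0 head=2 tape=b_[a]b__   (s0,a)→(s1,a,+1)
state=s1 head=3 tape=b_a[b]__   (s1,b)→(s4,b,-1)
state=s4 head=2 tape=b_[a]b__   (s4,a)→(s0,_,+1)
state=s0 head=3 tape=b__[b]__   (s0,b)→(s4,b,+1)
state=s4 head=4 tape=b__b[_]_   (s4,_)→(s2,b,+1)
state=s2 head=5 tape=b__bb[_]   (s2,_)→(s2,_,-1)
state=s2 head=4 tape=b__b[b]_
The non-blank tape span at halt is b__bb.

b__bb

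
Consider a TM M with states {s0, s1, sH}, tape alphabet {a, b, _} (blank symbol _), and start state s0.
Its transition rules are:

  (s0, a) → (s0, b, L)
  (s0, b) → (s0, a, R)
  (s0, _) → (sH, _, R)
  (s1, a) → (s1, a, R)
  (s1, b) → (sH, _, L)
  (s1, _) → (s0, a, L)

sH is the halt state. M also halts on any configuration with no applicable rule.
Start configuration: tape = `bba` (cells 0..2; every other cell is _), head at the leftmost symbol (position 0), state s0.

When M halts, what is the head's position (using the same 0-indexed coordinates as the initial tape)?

state=s0 head=0 tape=_[b]ba   (s0,b)→(s0,a,R)
state=s0 head=1 tape=_a[b]a   (s0,b)→(s0,a,R)
state=s0 head=2 tape=_aa[a]   (s0,a)→(s0,b,L)
state=s0 head=1 tape=_a[a]b   (s0,a)→(s0,b,L)
state=s0 head=0 tape=_[a]bb   (s0,a)→(s0,b,L)
state=s0 head=-1 tape=[_]bbb   (s0,_)→(sH,_,R)
state=sH head=0 tape=_[b]bb
At halt the head is at cell 0.

0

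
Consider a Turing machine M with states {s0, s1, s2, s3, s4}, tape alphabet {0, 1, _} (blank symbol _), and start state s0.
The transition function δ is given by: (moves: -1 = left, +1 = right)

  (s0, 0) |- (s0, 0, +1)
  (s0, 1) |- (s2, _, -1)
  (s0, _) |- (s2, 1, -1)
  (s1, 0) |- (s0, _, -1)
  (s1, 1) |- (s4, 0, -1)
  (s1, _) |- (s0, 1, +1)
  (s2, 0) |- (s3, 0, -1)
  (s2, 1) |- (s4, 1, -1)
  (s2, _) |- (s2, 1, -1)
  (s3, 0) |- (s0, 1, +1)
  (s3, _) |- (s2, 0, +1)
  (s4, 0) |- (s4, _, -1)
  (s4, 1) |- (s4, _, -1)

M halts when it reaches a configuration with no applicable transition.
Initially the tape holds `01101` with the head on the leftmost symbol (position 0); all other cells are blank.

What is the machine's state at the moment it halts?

state=s0 head=0 tape=_[0]1101   (s0,0)→(s0,0,+1)
state=s0 head=1 tape=_0[1]101   (s0,1)→(s2,_,-1)
state=s2 head=0 tape=_[0]_101   (s2,0)→(s3,0,-1)
state=s3 head=-1 tape=[_]0_101   (s3,_)→(s2,0,+1)
state=s2 head=0 tape=0[0]_101   (s2,0)→(s3,0,-1)
state=s3 head=-1 tape=[0]0_101   (s3,0)→(s0,1,+1)
state=s0 head=0 tape=1[0]_101   (s0,0)→(s0,0,+1)
state=s0 head=1 tape=10[_]101   (s0,_)→(s2,1,-1)
state=s2 head=0 tape=1[0]1101   (s2,0)→(s3,0,-1)
state=s3 head=-1 tape=[1]01101
No transition is defined for (s3, 1); M halts in state s3.

s3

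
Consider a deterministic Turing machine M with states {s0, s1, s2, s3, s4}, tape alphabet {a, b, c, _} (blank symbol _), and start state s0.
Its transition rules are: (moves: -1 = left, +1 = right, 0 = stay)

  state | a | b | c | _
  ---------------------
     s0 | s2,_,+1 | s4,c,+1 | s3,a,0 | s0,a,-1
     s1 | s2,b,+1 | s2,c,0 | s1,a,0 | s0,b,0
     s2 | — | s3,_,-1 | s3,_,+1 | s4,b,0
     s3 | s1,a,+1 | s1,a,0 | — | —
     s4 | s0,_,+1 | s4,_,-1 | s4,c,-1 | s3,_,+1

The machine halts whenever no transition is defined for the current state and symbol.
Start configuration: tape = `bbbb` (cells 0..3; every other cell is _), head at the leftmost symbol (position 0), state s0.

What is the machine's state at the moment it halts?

state=s0 head=0 tape=_[b]bbb   (s0,b)→(s4,c,+1)
state=s4 head=1 tape=_c[b]bb   (s4,b)→(s4,_,-1)
state=s4 head=0 tape=_[c]_bb   (s4,c)→(s4,c,-1)
state=s4 head=-1 tape=[_]c_bb   (s4,_)→(s3,_,+1)
state=s3 head=0 tape=_[c]_bb
No transition is defined for (s3, c); M halts in state s3.

s3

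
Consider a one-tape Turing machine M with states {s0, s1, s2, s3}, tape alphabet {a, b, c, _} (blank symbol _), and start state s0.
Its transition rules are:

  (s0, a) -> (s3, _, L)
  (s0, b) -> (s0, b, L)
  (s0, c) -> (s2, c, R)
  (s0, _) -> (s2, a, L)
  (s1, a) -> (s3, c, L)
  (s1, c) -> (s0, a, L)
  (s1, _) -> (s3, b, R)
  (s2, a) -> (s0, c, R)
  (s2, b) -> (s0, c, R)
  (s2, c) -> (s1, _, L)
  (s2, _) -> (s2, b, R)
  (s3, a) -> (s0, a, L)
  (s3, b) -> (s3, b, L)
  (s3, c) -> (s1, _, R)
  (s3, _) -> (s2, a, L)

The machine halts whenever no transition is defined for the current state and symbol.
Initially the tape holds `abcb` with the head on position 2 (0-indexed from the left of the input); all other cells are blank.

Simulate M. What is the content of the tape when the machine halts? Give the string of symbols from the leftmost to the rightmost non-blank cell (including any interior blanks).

b_aba_a

state=s0 head=2 tape=__ab[c]b_   (s0,c)→(s2,c,R)
state=s2 head=3 tape=__abc[b]_   (s2,b)→(s0,c,R)
state=s0 head=4 tape=__abcc[_]   (s0,_)→(s2,a,L)
state=s2 head=3 tape=__abc[c]a   (s2,c)→(s1,_,L)
state=s1 head=2 tape=__ab[c]_a   (s1,c)→(s0,a,L)
state=s0 head=1 tape=__a[b]a_a   (s0,b)→(s0,b,L)
state=s0 head=0 tape=__[a]ba_a   (s0,a)→(s3,_,L)
state=s3 head=-1 tape=_[_]_ba_a   (s3,_)→(s2,a,L)
state=s2 head=-2 tape=[_]a_ba_a   (s2,_)→(s2,b,R)
state=s2 head=-1 tape=b[a]_ba_a   (s2,a)→(s0,c,R)
state=s0 head=0 tape=bc[_]ba_a   (s0,_)→(s2,a,L)
state=s2 head=-1 tape=b[c]aba_a   (s2,c)→(s1,_,L)
state=s1 head=-2 tape=[b]_aba_a
The non-blank tape span at halt is b_aba_a.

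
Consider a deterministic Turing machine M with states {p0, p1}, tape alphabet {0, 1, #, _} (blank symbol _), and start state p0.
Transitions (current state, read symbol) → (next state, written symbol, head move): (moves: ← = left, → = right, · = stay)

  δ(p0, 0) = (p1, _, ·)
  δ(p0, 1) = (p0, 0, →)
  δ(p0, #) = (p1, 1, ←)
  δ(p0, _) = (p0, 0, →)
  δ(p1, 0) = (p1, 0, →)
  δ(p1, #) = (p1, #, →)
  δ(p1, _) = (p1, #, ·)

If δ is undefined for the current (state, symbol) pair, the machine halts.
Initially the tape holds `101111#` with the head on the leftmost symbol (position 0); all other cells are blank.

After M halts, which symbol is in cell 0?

p0 | [1]01111#   read 1 → write 0, move →, go to p0
p0 | 0[0]1111#   read 0 → write _, move ·, go to p1
p1 | 0[_]1111#   read _ → write #, move ·, go to p1
p1 | 0[#]1111#   read # → write #, move →, go to p1
p1 | 0#[1]111#
Cell 0 holds 0 when M halts.

0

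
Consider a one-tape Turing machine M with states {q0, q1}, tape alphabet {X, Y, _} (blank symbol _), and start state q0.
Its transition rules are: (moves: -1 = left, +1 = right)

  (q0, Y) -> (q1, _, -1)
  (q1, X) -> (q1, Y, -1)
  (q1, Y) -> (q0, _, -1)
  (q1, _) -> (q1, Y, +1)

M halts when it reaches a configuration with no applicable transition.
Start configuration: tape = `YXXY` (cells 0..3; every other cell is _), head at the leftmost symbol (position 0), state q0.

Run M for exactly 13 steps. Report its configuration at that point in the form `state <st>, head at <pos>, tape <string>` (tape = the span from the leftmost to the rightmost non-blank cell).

q0 | ___[Y]XXY   read Y → write _, move -1, go to q1
q1 | __[_]_XXY   read _ → write Y, move +1, go to q1
q1 | __Y[_]XXY   read _ → write Y, move +1, go to q1
q1 | __YY[X]XY   read X → write Y, move -1, go to q1
q1 | __Y[Y]YXY   read Y → write _, move -1, go to q0
q0 | __[Y]_YXY   read Y → write _, move -1, go to q1
q1 | _[_]__YXY   read _ → write Y, move +1, go to q1
q1 | _Y[_]_YXY   read _ → write Y, move +1, go to q1
q1 | _YY[_]YXY   read _ → write Y, move +1, go to q1
q1 | _YYY[Y]XY   read Y → write _, move -1, go to q0
q0 | _YY[Y]_XY   read Y → write _, move -1, go to q1
q1 | _Y[Y]__XY   read Y → write _, move -1, go to q0
q0 | _[Y]___XY   read Y → write _, move -1, go to q1
q1 | [_]____XY
After 13 steps: state q1, head at -3, tape XY.

state q1, head at -3, tape XY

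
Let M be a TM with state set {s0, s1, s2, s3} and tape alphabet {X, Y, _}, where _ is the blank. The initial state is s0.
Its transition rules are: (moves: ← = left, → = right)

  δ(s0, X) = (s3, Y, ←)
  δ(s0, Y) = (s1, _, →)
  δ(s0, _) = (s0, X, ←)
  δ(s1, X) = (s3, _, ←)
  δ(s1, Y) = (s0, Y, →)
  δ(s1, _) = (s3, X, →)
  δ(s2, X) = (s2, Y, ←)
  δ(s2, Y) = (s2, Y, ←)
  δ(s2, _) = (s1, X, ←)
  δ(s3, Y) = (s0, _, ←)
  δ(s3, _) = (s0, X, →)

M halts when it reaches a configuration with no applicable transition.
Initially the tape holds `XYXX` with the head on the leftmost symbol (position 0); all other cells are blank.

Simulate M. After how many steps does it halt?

state=s0 head=0 tape=__[X]YXX   (s0,X)→(s3,Y,←)
state=s3 head=-1 tape=_[_]YYXX   (s3,_)→(s0,X,→)
state=s0 head=0 tape=_X[Y]YXX   (s0,Y)→(s1,_,→)
state=s1 head=1 tape=_X_[Y]XX   (s1,Y)→(s0,Y,→)
state=s0 head=2 tape=_X_Y[X]X   (s0,X)→(s3,Y,←)
state=s3 head=1 tape=_X_[Y]YX   (s3,Y)→(s0,_,←)
state=s0 head=0 tape=_X[_]_YX   (s0,_)→(s0,X,←)
state=s0 head=-1 tape=_[X]X_YX   (s0,X)→(s3,Y,←)
state=s3 head=-2 tape=[_]YX_YX   (s3,_)→(s0,X,→)
state=s0 head=-1 tape=X[Y]X_YX   (s0,Y)→(s1,_,→)
state=s1 head=0 tape=X_[X]_YX   (s1,X)→(s3,_,←)
state=s3 head=-1 tape=X[_]__YX   (s3,_)→(s0,X,→)
state=s0 head=0 tape=XX[_]_YX   (s0,_)→(s0,X,←)
state=s0 head=-1 tape=X[X]X_YX   (s0,X)→(s3,Y,←)
state=s3 head=-2 tape=[X]YX_YX
M halts after 14 transitions.

14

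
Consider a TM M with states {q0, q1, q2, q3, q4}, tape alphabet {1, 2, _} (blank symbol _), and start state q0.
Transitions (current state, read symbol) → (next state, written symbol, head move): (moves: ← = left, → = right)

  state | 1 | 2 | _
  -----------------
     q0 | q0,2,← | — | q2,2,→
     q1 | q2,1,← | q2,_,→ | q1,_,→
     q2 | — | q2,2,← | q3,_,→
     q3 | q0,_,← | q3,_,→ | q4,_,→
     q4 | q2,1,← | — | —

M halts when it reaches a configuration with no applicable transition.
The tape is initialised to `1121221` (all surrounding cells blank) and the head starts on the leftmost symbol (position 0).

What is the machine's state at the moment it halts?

q0 | __[1]121221__   read 1 → write 2, move ←, go to q0
q0 | _[_]2121221__   read _ → write 2, move →, go to q2
q2 | _2[2]121221__   read 2 → write 2, move ←, go to q2
q2 | _[2]2121221__   read 2 → write 2, move ←, go to q2
q2 | [_]22121221__   read _ → write _, move →, go to q3
q3 | _[2]2121221__   read 2 → write _, move →, go to q3
q3 | __[2]121221__   read 2 → write _, move →, go to q3
q3 | ___[1]21221__   read 1 → write _, move ←, go to q0
q0 | __[_]_21221__   read _ → write 2, move →, go to q2
q2 | __2[_]21221__   read _ → write _, move →, go to q3
q3 | __2_[2]1221__   read 2 → write _, move →, go to q3
q3 | __2__[1]221__   read 1 → write _, move ←, go to q0
q0 | __2_[_]_221__   read _ → write 2, move →, go to q2
q2 | __2_2[_]221__   read _ → write _, move →, go to q3
q3 | __2_2_[2]21__   read 2 → write _, move →, go to q3
q3 | __2_2__[2]1__   read 2 → write _, move →, go to q3
q3 | __2_2___[1]__   read 1 → write _, move ←, go to q0
q0 | __2_2__[_]___   read _ → write 2, move →, go to q2
q2 | __2_2__2[_]__   read _ → write _, move →, go to q3
q3 | __2_2__2_[_]_   read _ → write _, move →, go to q4
q4 | __2_2__2__[_]
No transition is defined for (q4, _); M halts in state q4.

q4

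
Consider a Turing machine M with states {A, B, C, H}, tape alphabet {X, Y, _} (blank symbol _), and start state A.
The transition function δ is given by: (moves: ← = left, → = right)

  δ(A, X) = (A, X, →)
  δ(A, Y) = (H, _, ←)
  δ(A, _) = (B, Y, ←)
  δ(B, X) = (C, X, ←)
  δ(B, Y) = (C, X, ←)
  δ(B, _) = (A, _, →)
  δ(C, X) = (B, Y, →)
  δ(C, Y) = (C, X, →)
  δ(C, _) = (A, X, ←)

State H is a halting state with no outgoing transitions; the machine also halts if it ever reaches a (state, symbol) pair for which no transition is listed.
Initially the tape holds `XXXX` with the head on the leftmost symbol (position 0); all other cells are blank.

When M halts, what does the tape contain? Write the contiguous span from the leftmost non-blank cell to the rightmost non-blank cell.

A | [X]XXX___   read X → write X, move →, go to A
A | X[X]XX___   read X → write X, move →, go to A
A | XX[X]X___   read X → write X, move →, go to A
A | XXX[X]___   read X → write X, move →, go to A
A | XXXX[_]__   read _ → write Y, move ←, go to B
B | XXX[X]Y__   read X → write X, move ←, go to C
C | XX[X]XY__   read X → write Y, move →, go to B
B | XXY[X]Y__   read X → write X, move ←, go to C
C | XX[Y]XY__   read Y → write X, move →, go to C
C | XXX[X]Y__   read X → write Y, move →, go to B
B | XXXY[Y]__   read Y → write X, move ←, go to C
C | XXX[Y]X__   read Y → write X, move →, go to C
C | XXXX[X]__   read X → write Y, move →, go to B
B | XXXXY[_]_   read _ → write _, move →, go to A
A | XXXXY_[_]   read _ → write Y, move ←, go to B
B | XXXXY[_]Y   read _ → write _, move →, go to A
A | XXXXY_[Y]   read Y → write _, move ←, go to H
H | XXXXY[_]_
The non-blank tape span at halt is XXXXY.

XXXXY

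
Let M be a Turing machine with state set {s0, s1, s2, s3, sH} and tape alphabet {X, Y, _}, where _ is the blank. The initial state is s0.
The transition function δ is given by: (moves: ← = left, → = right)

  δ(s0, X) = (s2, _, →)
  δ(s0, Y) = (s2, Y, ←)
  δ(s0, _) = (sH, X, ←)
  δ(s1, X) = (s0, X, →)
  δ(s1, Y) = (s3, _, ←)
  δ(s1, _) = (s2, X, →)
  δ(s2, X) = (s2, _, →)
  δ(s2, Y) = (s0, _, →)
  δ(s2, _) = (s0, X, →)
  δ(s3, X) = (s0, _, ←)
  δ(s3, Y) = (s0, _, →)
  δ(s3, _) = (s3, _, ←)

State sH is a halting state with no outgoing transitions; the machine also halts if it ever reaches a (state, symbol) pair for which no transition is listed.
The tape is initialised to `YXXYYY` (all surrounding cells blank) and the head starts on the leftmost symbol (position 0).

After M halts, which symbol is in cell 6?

X

state=s0 head=0 tape=_[Y]XXYYY_   (s0,Y)→(s2,Y,←)
state=s2 head=-1 tape=[_]YXXYYY_   (s2,_)→(s0,X,→)
state=s0 head=0 tape=X[Y]XXYYY_   (s0,Y)→(s2,Y,←)
state=s2 head=-1 tape=[X]YXXYYY_   (s2,X)→(s2,_,→)
state=s2 head=0 tape=_[Y]XXYYY_   (s2,Y)→(s0,_,→)
state=s0 head=1 tape=__[X]XYYY_   (s0,X)→(s2,_,→)
state=s2 head=2 tape=___[X]YYY_   (s2,X)→(s2,_,→)
state=s2 head=3 tape=____[Y]YY_   (s2,Y)→(s0,_,→)
state=s0 head=4 tape=_____[Y]Y_   (s0,Y)→(s2,Y,←)
state=s2 head=3 tape=____[_]YY_   (s2,_)→(s0,X,→)
state=s0 head=4 tape=____X[Y]Y_   (s0,Y)→(s2,Y,←)
state=s2 head=3 tape=____[X]YY_   (s2,X)→(s2,_,→)
state=s2 head=4 tape=_____[Y]Y_   (s2,Y)→(s0,_,→)
state=s0 head=5 tape=______[Y]_   (s0,Y)→(s2,Y,←)
state=s2 head=4 tape=_____[_]Y_   (s2,_)→(s0,X,→)
state=s0 head=5 tape=_____X[Y]_   (s0,Y)→(s2,Y,←)
state=s2 head=4 tape=_____[X]Y_   (s2,X)→(s2,_,→)
state=s2 head=5 tape=______[Y]_   (s2,Y)→(s0,_,→)
state=s0 head=6 tape=_______[_]   (s0,_)→(sH,X,←)
state=sH head=5 tape=______[_]X
Cell 6 holds X when M halts.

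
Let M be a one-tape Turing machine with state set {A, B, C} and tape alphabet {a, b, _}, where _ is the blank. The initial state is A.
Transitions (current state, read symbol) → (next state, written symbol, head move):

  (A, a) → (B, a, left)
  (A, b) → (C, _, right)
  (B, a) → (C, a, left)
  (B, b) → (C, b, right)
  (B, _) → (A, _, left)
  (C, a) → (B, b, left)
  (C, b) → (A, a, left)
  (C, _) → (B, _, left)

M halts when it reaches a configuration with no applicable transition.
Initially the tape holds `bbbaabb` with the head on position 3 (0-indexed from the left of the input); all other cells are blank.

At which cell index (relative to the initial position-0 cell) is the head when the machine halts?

state=A head=3 tape=_bbb[a]abb   (A,a)→(B,a,left)
state=B head=2 tape=_bb[b]aabb   (B,b)→(C,b,right)
state=C head=3 tape=_bbb[a]abb   (C,a)→(B,b,left)
state=B head=2 tape=_bb[b]babb   (B,b)→(C,b,right)
state=C head=3 tape=_bbb[b]abb   (C,b)→(A,a,left)
state=A head=2 tape=_bb[b]aabb   (A,b)→(C,_,right)
state=C head=3 tape=_bb_[a]abb   (C,a)→(B,b,left)
state=B head=2 tape=_bb[_]babb   (B,_)→(A,_,left)
state=A head=1 tape=_b[b]_babb   (A,b)→(C,_,right)
state=C head=2 tape=_b_[_]babb   (C,_)→(B,_,left)
state=B head=1 tape=_b[_]_babb   (B,_)→(A,_,left)
state=A head=0 tape=_[b]__babb   (A,b)→(C,_,right)
state=C head=1 tape=__[_]_babb   (C,_)→(B,_,left)
state=B head=0 tape=_[_]__babb   (B,_)→(A,_,left)
state=A head=-1 tape=[_]___babb
At halt the head is at cell -1.

-1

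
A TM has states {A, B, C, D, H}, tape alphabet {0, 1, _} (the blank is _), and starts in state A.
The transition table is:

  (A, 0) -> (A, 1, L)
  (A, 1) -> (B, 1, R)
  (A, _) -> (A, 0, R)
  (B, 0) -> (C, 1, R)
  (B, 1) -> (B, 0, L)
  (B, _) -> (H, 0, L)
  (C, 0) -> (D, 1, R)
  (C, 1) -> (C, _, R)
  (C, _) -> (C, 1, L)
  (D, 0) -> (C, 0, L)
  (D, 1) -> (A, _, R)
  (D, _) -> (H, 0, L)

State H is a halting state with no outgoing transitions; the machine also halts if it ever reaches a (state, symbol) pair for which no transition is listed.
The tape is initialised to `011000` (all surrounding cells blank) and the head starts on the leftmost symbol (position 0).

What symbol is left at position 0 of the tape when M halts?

_

A | _[0]11000_   read 0 → write 1, move L, go to A
A | [_]111000_   read _ → write 0, move R, go to A
A | 0[1]11000_   read 1 → write 1, move R, go to B
B | 01[1]1000_   read 1 → write 0, move L, go to B
B | 0[1]01000_   read 1 → write 0, move L, go to B
B | [0]001000_   read 0 → write 1, move R, go to C
C | 1[0]01000_   read 0 → write 1, move R, go to D
D | 11[0]1000_   read 0 → write 0, move L, go to C
C | 1[1]01000_   read 1 → write _, move R, go to C
C | 1_[0]1000_   read 0 → write 1, move R, go to D
D | 1_1[1]000_   read 1 → write _, move R, go to A
A | 1_1_[0]00_   read 0 → write 1, move L, go to A
A | 1_1[_]100_   read _ → write 0, move R, go to A
A | 1_10[1]00_   read 1 → write 1, move R, go to B
B | 1_101[0]0_   read 0 → write 1, move R, go to C
C | 1_1011[0]_   read 0 → write 1, move R, go to D
D | 1_10111[_]   read _ → write 0, move L, go to H
H | 1_1011[1]0
Cell 0 holds _ when M halts.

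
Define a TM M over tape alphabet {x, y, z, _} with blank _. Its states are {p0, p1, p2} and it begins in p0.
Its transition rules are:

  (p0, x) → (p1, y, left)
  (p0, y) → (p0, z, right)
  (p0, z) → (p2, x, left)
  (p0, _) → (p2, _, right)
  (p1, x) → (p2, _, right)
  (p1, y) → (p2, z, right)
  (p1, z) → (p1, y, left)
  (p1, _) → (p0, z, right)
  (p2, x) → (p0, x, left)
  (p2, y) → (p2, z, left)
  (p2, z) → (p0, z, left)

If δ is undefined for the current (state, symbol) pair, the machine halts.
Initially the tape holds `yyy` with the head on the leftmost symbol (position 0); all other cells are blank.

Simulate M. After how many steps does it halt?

4

p0 | [y]yy__   read y → write z, move right, go to p0
p0 | z[y]y__   read y → write z, move right, go to p0
p0 | zz[y]__   read y → write z, move right, go to p0
p0 | zzz[_]_   read _ → write _, move right, go to p2
p2 | zzz_[_]
M halts after 4 transitions.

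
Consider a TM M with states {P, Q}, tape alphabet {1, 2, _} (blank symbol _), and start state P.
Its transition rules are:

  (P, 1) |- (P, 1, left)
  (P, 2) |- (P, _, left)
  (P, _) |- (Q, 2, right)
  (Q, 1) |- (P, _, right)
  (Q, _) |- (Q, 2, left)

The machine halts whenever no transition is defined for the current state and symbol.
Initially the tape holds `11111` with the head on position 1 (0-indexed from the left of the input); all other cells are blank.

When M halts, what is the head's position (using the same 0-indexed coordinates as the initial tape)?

P | _1[1]111__   read 1 → write 1, move left, go to P
P | _[1]1111__   read 1 → write 1, move left, go to P
P | [_]11111__   read _ → write 2, move right, go to Q
Q | 2[1]1111__   read 1 → write _, move right, go to P
P | 2_[1]111__   read 1 → write 1, move left, go to P
P | 2[_]1111__   read _ → write 2, move right, go to Q
Q | 22[1]111__   read 1 → write _, move right, go to P
P | 22_[1]11__   read 1 → write 1, move left, go to P
P | 22[_]111__   read _ → write 2, move right, go to Q
Q | 222[1]11__   read 1 → write _, move right, go to P
P | 222_[1]1__   read 1 → write 1, move left, go to P
P | 222[_]11__   read _ → write 2, move right, go to Q
Q | 2222[1]1__   read 1 → write _, move right, go to P
P | 2222_[1]__   read 1 → write 1, move left, go to P
P | 2222[_]1__   read _ → write 2, move right, go to Q
Q | 22222[1]__   read 1 → write _, move right, go to P
P | 22222_[_]_   read _ → write 2, move right, go to Q
Q | 22222_2[_]   read _ → write 2, move left, go to Q
Q | 22222_[2]2
At halt the head is at cell 5.

5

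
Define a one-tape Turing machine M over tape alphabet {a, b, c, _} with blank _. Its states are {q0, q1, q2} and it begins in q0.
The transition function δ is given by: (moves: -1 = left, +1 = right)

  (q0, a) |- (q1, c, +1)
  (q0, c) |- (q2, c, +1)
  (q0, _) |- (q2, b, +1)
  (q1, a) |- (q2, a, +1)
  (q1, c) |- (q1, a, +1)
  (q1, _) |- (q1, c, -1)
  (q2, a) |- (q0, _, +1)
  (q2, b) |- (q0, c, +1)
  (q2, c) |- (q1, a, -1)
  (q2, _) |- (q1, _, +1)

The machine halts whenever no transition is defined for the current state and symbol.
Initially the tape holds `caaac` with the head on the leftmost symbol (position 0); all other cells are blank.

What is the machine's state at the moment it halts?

q0 | [c]aaac___   read c → write c, move +1, go to q2
q2 | c[a]aac___   read a → write _, move +1, go to q0
q0 | c_[a]ac___   read a → write c, move +1, go to q1
q1 | c_c[a]c___   read a → write a, move +1, go to q2
q2 | c_ca[c]___   read c → write a, move -1, go to q1
q1 | c_c[a]a___   read a → write a, move +1, go to q2
q2 | c_ca[a]___   read a → write _, move +1, go to q0
q0 | c_ca_[_]__   read _ → write b, move +1, go to q2
q2 | c_ca_b[_]_   read _ → write _, move +1, go to q1
q1 | c_ca_b_[_]   read _ → write c, move -1, go to q1
q1 | c_ca_b[_]c   read _ → write c, move -1, go to q1
q1 | c_ca_[b]cc
No transition is defined for (q1, b); M halts in state q1.

q1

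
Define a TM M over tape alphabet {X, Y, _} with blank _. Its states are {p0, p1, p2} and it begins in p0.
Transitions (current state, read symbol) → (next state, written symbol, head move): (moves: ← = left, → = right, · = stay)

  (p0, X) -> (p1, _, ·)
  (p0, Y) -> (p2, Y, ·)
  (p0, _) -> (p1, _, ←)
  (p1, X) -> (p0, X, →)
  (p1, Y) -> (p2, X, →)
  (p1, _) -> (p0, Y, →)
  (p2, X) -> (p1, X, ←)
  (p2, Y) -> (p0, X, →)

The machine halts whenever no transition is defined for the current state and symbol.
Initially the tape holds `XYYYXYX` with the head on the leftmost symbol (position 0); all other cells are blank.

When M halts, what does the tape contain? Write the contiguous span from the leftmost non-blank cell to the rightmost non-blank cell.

p0 | [X]YYYXYX_   read X → write _, move ·, go to p1
p1 | [_]YYYXYX_   read _ → write Y, move →, go to p0
p0 | Y[Y]YYXYX_   read Y → write Y, move ·, go to p2
p2 | Y[Y]YYXYX_   read Y → write X, move →, go to p0
p0 | YX[Y]YXYX_   read Y → write Y, move ·, go to p2
p2 | YX[Y]YXYX_   read Y → write X, move →, go to p0
p0 | YXX[Y]XYX_   read Y → write Y, move ·, go to p2
p2 | YXX[Y]XYX_   read Y → write X, move →, go to p0
p0 | YXXX[X]YX_   read X → write _, move ·, go to p1
p1 | YXXX[_]YX_   read _ → write Y, move →, go to p0
p0 | YXXXY[Y]X_   read Y → write Y, move ·, go to p2
p2 | YXXXY[Y]X_   read Y → write X, move →, go to p0
p0 | YXXXYX[X]_   read X → write _, move ·, go to p1
p1 | YXXXYX[_]_   read _ → write Y, move →, go to p0
p0 | YXXXYXY[_]   read _ → write _, move ←, go to p1
p1 | YXXXYX[Y]_   read Y → write X, move →, go to p2
p2 | YXXXYXX[_]
The non-blank tape span at halt is YXXXYXX.

YXXXYXX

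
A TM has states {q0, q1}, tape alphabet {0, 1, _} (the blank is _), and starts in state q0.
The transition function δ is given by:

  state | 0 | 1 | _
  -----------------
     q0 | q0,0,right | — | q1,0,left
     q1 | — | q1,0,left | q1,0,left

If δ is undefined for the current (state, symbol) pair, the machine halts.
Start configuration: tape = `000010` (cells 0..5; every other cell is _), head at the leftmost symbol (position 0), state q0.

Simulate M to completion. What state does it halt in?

q0

state=q0 head=0 tape=[0]00010   (q0,0)→(q0,0,right)
state=q0 head=1 tape=0[0]0010   (q0,0)→(q0,0,right)
state=q0 head=2 tape=00[0]010   (q0,0)→(q0,0,right)
state=q0 head=3 tape=000[0]10   (q0,0)→(q0,0,right)
state=q0 head=4 tape=0000[1]0
No transition is defined for (q0, 1); M halts in state q0.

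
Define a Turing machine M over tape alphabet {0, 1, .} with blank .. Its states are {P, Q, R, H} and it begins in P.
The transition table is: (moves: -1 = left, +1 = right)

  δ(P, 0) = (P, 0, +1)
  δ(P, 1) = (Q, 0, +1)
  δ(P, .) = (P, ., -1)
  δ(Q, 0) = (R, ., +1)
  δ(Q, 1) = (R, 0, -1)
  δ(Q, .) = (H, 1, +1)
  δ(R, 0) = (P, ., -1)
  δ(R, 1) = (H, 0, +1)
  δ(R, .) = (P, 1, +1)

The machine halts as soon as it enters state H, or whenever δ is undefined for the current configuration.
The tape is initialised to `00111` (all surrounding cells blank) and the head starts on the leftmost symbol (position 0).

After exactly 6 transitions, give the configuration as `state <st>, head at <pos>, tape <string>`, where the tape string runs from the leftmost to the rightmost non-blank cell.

state P, head at 2, tape 00.01

state=P head=0 tape=[0]0111   (P,0)→(P,0,+1)
state=P head=1 tape=0[0]111   (P,0)→(P,0,+1)
state=P head=2 tape=00[1]11   (P,1)→(Q,0,+1)
state=Q head=3 tape=000[1]1   (Q,1)→(R,0,-1)
state=R head=2 tape=00[0]01   (R,0)→(P,.,-1)
state=P head=1 tape=0[0].01   (P,0)→(P,0,+1)
state=P head=2 tape=00[.]01
After 6 steps: state P, head at 2, tape 00.01.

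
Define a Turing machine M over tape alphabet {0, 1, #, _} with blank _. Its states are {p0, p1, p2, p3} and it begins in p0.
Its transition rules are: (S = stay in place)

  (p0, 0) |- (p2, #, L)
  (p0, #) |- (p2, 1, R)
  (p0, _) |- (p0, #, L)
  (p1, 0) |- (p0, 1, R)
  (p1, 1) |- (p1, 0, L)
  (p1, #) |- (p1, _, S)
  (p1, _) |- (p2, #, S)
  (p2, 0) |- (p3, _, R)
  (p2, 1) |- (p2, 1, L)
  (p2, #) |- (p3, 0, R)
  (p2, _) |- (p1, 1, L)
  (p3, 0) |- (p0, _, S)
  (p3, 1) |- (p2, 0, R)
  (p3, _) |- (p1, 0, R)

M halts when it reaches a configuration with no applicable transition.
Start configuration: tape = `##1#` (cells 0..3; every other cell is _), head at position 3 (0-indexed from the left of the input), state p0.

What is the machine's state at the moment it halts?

state=p0 head=3 tape=##1[#]_   (p0,#)→(p2,1,R)
state=p2 head=4 tape=##11[_]   (p2,_)→(p1,1,L)
state=p1 head=3 tape=##1[1]1   (p1,1)→(p1,0,L)
state=p1 head=2 tape=##[1]01   (p1,1)→(p1,0,L)
state=p1 head=1 tape=#[#]001   (p1,#)→(p1,_,S)
state=p1 head=1 tape=#[_]001   (p1,_)→(p2,#,S)
state=p2 head=1 tape=#[#]001   (p2,#)→(p3,0,R)
state=p3 head=2 tape=#0[0]01   (p3,0)→(p0,_,S)
state=p0 head=2 tape=#0[_]01   (p0,_)→(p0,#,L)
state=p0 head=1 tape=#[0]#01   (p0,0)→(p2,#,L)
state=p2 head=0 tape=[#]##01   (p2,#)→(p3,0,R)
state=p3 head=1 tape=0[#]#01
No transition is defined for (p3, #); M halts in state p3.

p3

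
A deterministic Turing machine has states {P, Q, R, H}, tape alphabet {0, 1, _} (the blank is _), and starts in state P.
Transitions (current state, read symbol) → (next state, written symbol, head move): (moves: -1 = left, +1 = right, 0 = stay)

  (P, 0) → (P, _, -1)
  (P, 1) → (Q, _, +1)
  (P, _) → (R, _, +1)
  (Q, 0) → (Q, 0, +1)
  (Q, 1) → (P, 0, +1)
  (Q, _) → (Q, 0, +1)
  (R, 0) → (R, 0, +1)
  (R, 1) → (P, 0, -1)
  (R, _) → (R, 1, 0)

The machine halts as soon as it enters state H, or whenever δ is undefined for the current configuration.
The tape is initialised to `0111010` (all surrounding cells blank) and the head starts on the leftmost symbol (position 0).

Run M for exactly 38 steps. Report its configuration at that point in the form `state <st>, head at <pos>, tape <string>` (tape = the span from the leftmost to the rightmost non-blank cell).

state=P head=0 tape=_[0]111010   (P,0)→(P,_,-1)
state=P head=-1 tape=[_]_111010   (P,_)→(R,_,+1)
state=R head=0 tape=_[_]111010   (R,_)→(R,1,0)
state=R head=0 tape=_[1]111010   (R,1)→(P,0,-1)
state=P head=-1 tape=[_]0111010   (P,_)→(R,_,+1)
state=R head=0 tape=_[0]111010   (R,0)→(R,0,+1)
state=R head=1 tape=_0[1]11010   (R,1)→(P,0,-1)
state=P head=0 tape=_[0]011010   (P,0)→(P,_,-1)
state=P head=-1 tape=[_]_011010   (P,_)→(R,_,+1)
state=R head=0 tape=_[_]011010   (R,_)→(R,1,0)
state=R head=0 tape=_[1]011010   (R,1)→(P,0,-1)
state=P head=-1 tape=[_]0011010   (P,_)→(R,_,+1)
state=R head=0 tape=_[0]011010   (R,0)→(R,0,+1)
state=R head=1 tape=_0[0]11010   (R,0)→(R,0,+1)
state=R head=2 tape=_00[1]1010   (R,1)→(P,0,-1)
state=P head=1 tape=_0[0]01010   (P,0)→(P,_,-1)
state=P head=0 tape=_[0]_01010   (P,0)→(P,_,-1)
state=P head=-1 tape=[_]__01010   (P,_)→(R,_,+1)
state=R head=0 tape=_[_]_01010   (R,_)→(R,1,0)
state=R head=0 tape=_[1]_01010   (R,1)→(P,0,-1)
state=P head=-1 tape=[_]0_01010   (P,_)→(R,_,+1)
state=R head=0 tape=_[0]_01010   (R,0)→(R,0,+1)
state=R head=1 tape=_0[_]01010   (R,_)→(R,1,0)
state=R head=1 tape=_0[1]01010   (R,1)→(P,0,-1)
state=P head=0 tape=_[0]001010   (P,0)→(P,_,-1)
state=P head=-1 tape=[_]_001010   (P,_)→(R,_,+1)
state=R head=0 tape=_[_]001010   (R,_)→(R,1,0)
state=R head=0 tape=_[1]001010   (R,1)→(P,0,-1)
state=P head=-1 tape=[_]0001010   (P,_)→(R,_,+1)
state=R head=0 tape=_[0]001010   (R,0)→(R,0,+1)
state=R head=1 tape=_0[0]01010   (R,0)→(R,0,+1)
state=R head=2 tape=_00[0]1010   (R,0)→(R,0,+1)
state=R head=3 tape=_000[1]010   (R,1)→(P,0,-1)
state=P head=2 tape=_00[0]0010   (P,0)→(P,_,-1)
state=P head=1 tape=_0[0]_0010   (P,0)→(P,_,-1)
state=P head=0 tape=_[0]__0010   (P,0)→(P,_,-1)
state=P head=-1 tape=[_]___0010   (P,_)→(R,_,+1)
state=R head=0 tape=_[_]__0010   (R,_)→(R,1,0)
state=R head=0 tape=_[1]__0010
After 38 steps: state R, head at 0, tape 1__0010.

state R, head at 0, tape 1__0010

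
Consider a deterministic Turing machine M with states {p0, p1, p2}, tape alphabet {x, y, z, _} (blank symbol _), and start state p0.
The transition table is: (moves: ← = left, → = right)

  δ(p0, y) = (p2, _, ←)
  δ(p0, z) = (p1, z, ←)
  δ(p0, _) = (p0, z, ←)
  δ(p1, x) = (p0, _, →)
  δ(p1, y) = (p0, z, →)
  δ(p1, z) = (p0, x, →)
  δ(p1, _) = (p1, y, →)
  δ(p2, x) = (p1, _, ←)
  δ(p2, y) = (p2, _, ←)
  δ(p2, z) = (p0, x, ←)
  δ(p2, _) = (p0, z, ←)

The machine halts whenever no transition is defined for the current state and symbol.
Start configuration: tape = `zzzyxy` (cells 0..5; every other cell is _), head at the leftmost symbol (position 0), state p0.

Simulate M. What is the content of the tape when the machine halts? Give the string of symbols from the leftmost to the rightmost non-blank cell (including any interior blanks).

yyyxzxy

state=p0 head=0 tape=_[z]zzyxy   (p0,z)→(p1,z,←)
state=p1 head=-1 tape=[_]zzzyxy   (p1,_)→(p1,y,→)
state=p1 head=0 tape=y[z]zzyxy   (p1,z)→(p0,x,→)
state=p0 head=1 tape=yx[z]zyxy   (p0,z)→(p1,z,←)
state=p1 head=0 tape=y[x]zzyxy   (p1,x)→(p0,_,→)
state=p0 head=1 tape=y_[z]zyxy   (p0,z)→(p1,z,←)
state=p1 head=0 tape=y[_]zzyxy   (p1,_)→(p1,y,→)
state=p1 head=1 tape=yy[z]zyxy   (p1,z)→(p0,x,→)
state=p0 head=2 tape=yyx[z]yxy   (p0,z)→(p1,z,←)
state=p1 head=1 tape=yy[x]zyxy   (p1,x)→(p0,_,→)
state=p0 head=2 tape=yy_[z]yxy   (p0,z)→(p1,z,←)
state=p1 head=1 tape=yy[_]zyxy   (p1,_)→(p1,y,→)
state=p1 head=2 tape=yyy[z]yxy   (p1,z)→(p0,x,→)
state=p0 head=3 tape=yyyx[y]xy   (p0,y)→(p2,_,←)
state=p2 head=2 tape=yyy[x]_xy   (p2,x)→(p1,_,←)
state=p1 head=1 tape=yy[y]__xy   (p1,y)→(p0,z,→)
state=p0 head=2 tape=yyz[_]_xy   (p0,_)→(p0,z,←)
state=p0 head=1 tape=yy[z]z_xy   (p0,z)→(p1,z,←)
state=p1 head=0 tape=y[y]zz_xy   (p1,y)→(p0,z,→)
state=p0 head=1 tape=yz[z]z_xy   (p0,z)→(p1,z,←)
state=p1 head=0 tape=y[z]zz_xy   (p1,z)→(p0,x,→)
state=p0 head=1 tape=yx[z]z_xy   (p0,z)→(p1,z,←)
state=p1 head=0 tape=y[x]zz_xy   (p1,x)→(p0,_,→)
state=p0 head=1 tape=y_[z]z_xy   (p0,z)→(p1,z,←)
state=p1 head=0 tape=y[_]zz_xy   (p1,_)→(p1,y,→)
state=p1 head=1 tape=yy[z]z_xy   (p1,z)→(p0,x,→)
state=p0 head=2 tape=yyx[z]_xy   (p0,z)→(p1,z,←)
state=p1 head=1 tape=yy[x]z_xy   (p1,x)→(p0,_,→)
state=p0 head=2 tape=yy_[z]_xy   (p0,z)→(p1,z,←)
state=p1 head=1 tape=yy[_]z_xy   (p1,_)→(p1,y,→)
state=p1 head=2 tape=yyy[z]_xy   (p1,z)→(p0,x,→)
state=p0 head=3 tape=yyyx[_]xy   (p0,_)→(p0,z,←)
state=p0 head=2 tape=yyy[x]zxy
The non-blank tape span at halt is yyyxzxy.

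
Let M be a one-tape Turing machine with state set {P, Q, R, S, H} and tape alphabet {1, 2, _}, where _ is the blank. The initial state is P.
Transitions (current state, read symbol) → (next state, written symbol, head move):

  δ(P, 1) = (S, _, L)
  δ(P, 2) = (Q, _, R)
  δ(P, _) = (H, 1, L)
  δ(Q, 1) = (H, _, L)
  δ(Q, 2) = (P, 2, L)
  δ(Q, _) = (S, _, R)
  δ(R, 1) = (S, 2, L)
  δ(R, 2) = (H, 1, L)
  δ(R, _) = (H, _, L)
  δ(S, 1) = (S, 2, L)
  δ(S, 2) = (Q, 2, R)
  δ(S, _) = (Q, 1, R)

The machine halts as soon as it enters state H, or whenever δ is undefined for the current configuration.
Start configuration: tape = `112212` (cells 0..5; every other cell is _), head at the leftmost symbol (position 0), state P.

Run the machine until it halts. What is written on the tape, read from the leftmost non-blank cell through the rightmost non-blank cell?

1_2_12212

P | ___[1]12212   read 1 → write _, move L, go to S
S | __[_]_12212   read _ → write 1, move R, go to Q
Q | __1[_]12212   read _ → write _, move R, go to S
S | __1_[1]2212   read 1 → write 2, move L, go to S
S | __1[_]22212   read _ → write 1, move R, go to Q
Q | __11[2]2212   read 2 → write 2, move L, go to P
P | __1[1]22212   read 1 → write _, move L, go to S
S | __[1]_22212   read 1 → write 2, move L, go to S
S | _[_]2_22212   read _ → write 1, move R, go to Q
Q | _1[2]_22212   read 2 → write 2, move L, go to P
P | _[1]2_22212   read 1 → write _, move L, go to S
S | [_]_2_22212   read _ → write 1, move R, go to Q
Q | 1[_]2_22212   read _ → write _, move R, go to S
S | 1_[2]_22212   read 2 → write 2, move R, go to Q
Q | 1_2[_]22212   read _ → write _, move R, go to S
S | 1_2_[2]2212   read 2 → write 2, move R, go to Q
Q | 1_2_2[2]212   read 2 → write 2, move L, go to P
P | 1_2_[2]2212   read 2 → write _, move R, go to Q
Q | 1_2__[2]212   read 2 → write 2, move L, go to P
P | 1_2_[_]2212   read _ → write 1, move L, go to H
H | 1_2[_]12212
The non-blank tape span at halt is 1_2_12212.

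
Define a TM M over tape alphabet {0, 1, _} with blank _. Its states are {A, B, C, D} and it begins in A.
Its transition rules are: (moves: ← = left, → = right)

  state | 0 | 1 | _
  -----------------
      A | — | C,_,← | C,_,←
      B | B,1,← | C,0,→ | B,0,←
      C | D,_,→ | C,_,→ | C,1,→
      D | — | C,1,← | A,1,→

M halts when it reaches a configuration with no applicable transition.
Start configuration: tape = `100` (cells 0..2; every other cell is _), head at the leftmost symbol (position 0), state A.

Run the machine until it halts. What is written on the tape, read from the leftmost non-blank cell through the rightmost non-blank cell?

11_0

state=A head=0 tape=_[1]00   (A,1)→(C,_,←)
state=C head=-1 tape=[_]_00   (C,_)→(C,1,→)
state=C head=0 tape=1[_]00   (C,_)→(C,1,→)
state=C head=1 tape=11[0]0   (C,0)→(D,_,→)
state=D head=2 tape=11_[0]
The non-blank tape span at halt is 11_0.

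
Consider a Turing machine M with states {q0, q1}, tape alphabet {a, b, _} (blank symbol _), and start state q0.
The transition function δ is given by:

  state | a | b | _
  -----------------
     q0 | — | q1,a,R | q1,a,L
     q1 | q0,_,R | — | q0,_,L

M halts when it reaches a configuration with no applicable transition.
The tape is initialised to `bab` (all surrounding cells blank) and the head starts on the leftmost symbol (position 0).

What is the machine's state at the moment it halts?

state=q0 head=0 tape=[b]ab_   (q0,b)→(q1,a,R)
state=q1 head=1 tape=a[a]b_   (q1,a)→(q0,_,R)
state=q0 head=2 tape=a_[b]_   (q0,b)→(q1,a,R)
state=q1 head=3 tape=a_a[_]   (q1,_)→(q0,_,L)
state=q0 head=2 tape=a_[a]_
No transition is defined for (q0, a); M halts in state q0.

q0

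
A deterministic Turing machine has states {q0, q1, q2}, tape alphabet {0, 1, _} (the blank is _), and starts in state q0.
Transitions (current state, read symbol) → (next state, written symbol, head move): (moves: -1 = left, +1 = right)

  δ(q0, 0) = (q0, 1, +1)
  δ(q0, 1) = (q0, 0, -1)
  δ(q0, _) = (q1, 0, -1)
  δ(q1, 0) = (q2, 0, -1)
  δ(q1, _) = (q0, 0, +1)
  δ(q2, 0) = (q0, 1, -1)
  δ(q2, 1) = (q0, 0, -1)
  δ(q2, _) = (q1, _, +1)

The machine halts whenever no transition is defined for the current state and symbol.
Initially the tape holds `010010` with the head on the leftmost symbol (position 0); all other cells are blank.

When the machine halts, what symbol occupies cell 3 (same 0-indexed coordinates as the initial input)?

q0 | __[0]10010_   read 0 → write 1, move +1, go to q0
q0 | __1[1]0010_   read 1 → write 0, move -1, go to q0
q0 | __[1]00010_   read 1 → write 0, move -1, go to q0
q0 | _[_]000010_   read _ → write 0, move -1, go to q1
q1 | [_]0000010_   read _ → write 0, move +1, go to q0
q0 | 0[0]000010_   read 0 → write 1, move +1, go to q0
q0 | 01[0]00010_   read 0 → write 1, move +1, go to q0
q0 | 011[0]0010_   read 0 → write 1, move +1, go to q0
q0 | 0111[0]010_   read 0 → write 1, move +1, go to q0
q0 | 01111[0]10_   read 0 → write 1, move +1, go to q0
q0 | 011111[1]0_   read 1 → write 0, move -1, go to q0
q0 | 01111[1]00_   read 1 → write 0, move -1, go to q0
q0 | 0111[1]000_   read 1 → write 0, move -1, go to q0
q0 | 011[1]0000_   read 1 → write 0, move -1, go to q0
q0 | 01[1]00000_   read 1 → write 0, move -1, go to q0
q0 | 0[1]000000_   read 1 → write 0, move -1, go to q0
q0 | [0]0000000_   read 0 → write 1, move +1, go to q0
q0 | 1[0]000000_   read 0 → write 1, move +1, go to q0
q0 | 11[0]00000_   read 0 → write 1, move +1, go to q0
q0 | 111[0]0000_   read 0 → write 1, move +1, go to q0
q0 | 1111[0]000_   read 0 → write 1, move +1, go to q0
q0 | 11111[0]00_   read 0 → write 1, move +1, go to q0
q0 | 111111[0]0_   read 0 → write 1, move +1, go to q0
q0 | 1111111[0]_   read 0 → write 1, move +1, go to q0
q0 | 11111111[_]   read _ → write 0, move -1, go to q1
q1 | 1111111[1]0
Cell 3 holds 1 when M halts.

1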